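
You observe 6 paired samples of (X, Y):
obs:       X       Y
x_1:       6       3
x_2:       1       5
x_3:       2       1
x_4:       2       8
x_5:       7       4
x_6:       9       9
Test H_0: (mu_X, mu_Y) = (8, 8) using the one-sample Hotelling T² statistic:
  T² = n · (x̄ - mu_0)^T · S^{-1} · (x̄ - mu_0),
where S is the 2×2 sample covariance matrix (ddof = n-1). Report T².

Step 1 — sample mean vector:
  mean(X) = (6 + 1 + 2 + 2 + 7 + 9) / 6 = 27/6 = 4.5
  mean(Y) = (3 + 5 + 1 + 8 + 4 + 9) / 6 = 30/6 = 5
  x̄ = (4.5, 5),  deviation x̄ - mu_0 = (4.5, 5) - (8, 8) = (-3.5, -3).

Step 2 — sample covariance matrix, S[i,j] = (1/(n-1)) · Σ_k (x_{k,i} - mean_i) · (x_{k,j} - mean_j), divisor n-1 = 5:
  S[X,X] = ((1.5)·(1.5) + (-3.5)·(-3.5) + (-2.5)·(-2.5) + (-2.5)·(-2.5) + (2.5)·(2.5) + (4.5)·(4.5)) / 5 = 53.5/5 = 10.7
  S[X,Y] = ((1.5)·(-2) + (-3.5)·(0) + (-2.5)·(-4) + (-2.5)·(3) + (2.5)·(-1) + (4.5)·(4)) / 5 = 15/5 = 3
  S[Y,Y] = ((-2)·(-2) + (0)·(0) + (-4)·(-4) + (3)·(3) + (-1)·(-1) + (4)·(4)) / 5 = 46/5 = 9.2
  S = [[10.7, 3],
 [3, 9.2]].

Step 3 — invert S. det(S) = 10.7·9.2 - (3)² = 89.44.
  S^{-1} = (1/det) · [[d, -b], [-b, a]] = [[0.1029, -0.0335],
 [-0.0335, 0.1196]].

Step 4 — quadratic form (x̄ - mu_0)^T · S^{-1} · (x̄ - mu_0):
  S^{-1} · (x̄ - mu_0) = (-0.2594, -0.2415),
  (x̄ - mu_0)^T · [...] = (-3.5)·(-0.2594) + (-3)·(-0.2415) = 1.6324.

Step 5 — scale by n: T² = 6 · 1.6324 = 9.7943.

T² ≈ 9.7943


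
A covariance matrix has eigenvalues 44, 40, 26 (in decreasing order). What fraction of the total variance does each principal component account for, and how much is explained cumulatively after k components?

Step 1 — total variance = trace(Sigma) = Σ λ_i = 44 + 40 + 26 = 110.

Step 2 — fraction explained by component i = λ_i / Σ λ:
  PC1: 44/110 = 0.4
  PC2: 40/110 = 0.3636
  PC3: 26/110 = 0.2364

Step 3 — cumulative fraction after k components = (λ_1 + ... + λ_k) / Σ λ:
  k = 1: 44/110 = 0.4
  k = 2: (44 + 40)/110 = 84/110 = 0.7636
  k = 3: (44 + 40 + 26)/110 = 110/110 = 1

Summary (fraction, with percent):

explained: PC1 0.4 (40%), PC2 0.3636 (36.36%), PC3 0.2364 (23.64%);  cumulative: 0.4, 0.7636, 1


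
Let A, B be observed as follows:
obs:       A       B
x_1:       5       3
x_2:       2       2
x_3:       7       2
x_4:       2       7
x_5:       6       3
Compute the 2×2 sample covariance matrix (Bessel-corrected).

Step 1 — column means:
  mean(A) = (5 + 2 + 7 + 2 + 6) / 5 = 22/5 = 4.4
  mean(B) = (3 + 2 + 2 + 7 + 3) / 5 = 17/5 = 3.4

Step 2 — sample covariance S[i,j] = (1/(n-1)) · Σ_k (x_{k,i} - mean_i) · (x_{k,j} - mean_j), with n-1 = 4.
  S[A,A] = ((0.6)·(0.6) + (-2.4)·(-2.4) + (2.6)·(2.6) + (-2.4)·(-2.4) + (1.6)·(1.6)) / 4 = 21.2/4 = 5.3
  S[A,B] = ((0.6)·(-0.4) + (-2.4)·(-1.4) + (2.6)·(-1.4) + (-2.4)·(3.6) + (1.6)·(-0.4)) / 4 = -9.8/4 = -2.45
  S[B,B] = ((-0.4)·(-0.4) + (-1.4)·(-1.4) + (-1.4)·(-1.4) + (3.6)·(3.6) + (-0.4)·(-0.4)) / 4 = 17.2/4 = 4.3

S is symmetric (S[j,i] = S[i,j]). Assembling:

S = [[5.3, -2.45],
 [-2.45, 4.3]]


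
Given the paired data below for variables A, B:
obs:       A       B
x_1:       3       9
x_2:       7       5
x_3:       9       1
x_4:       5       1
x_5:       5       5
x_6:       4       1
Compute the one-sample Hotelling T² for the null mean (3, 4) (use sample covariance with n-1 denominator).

Step 1 — sample mean vector:
  mean(A) = (3 + 7 + 9 + 5 + 5 + 4) / 6 = 33/6 = 5.5
  mean(B) = (9 + 5 + 1 + 1 + 5 + 1) / 6 = 22/6 = 3.6667
  x̄ = (5.5, 3.6667),  deviation x̄ - mu_0 = (5.5, 3.6667) - (3, 4) = (2.5, -0.3333).

Step 2 — sample covariance matrix, S[i,j] = (1/(n-1)) · Σ_k (x_{k,i} - mean_i) · (x_{k,j} - mean_j), divisor n-1 = 5:
  S[A,A] = ((-2.5)·(-2.5) + (1.5)·(1.5) + (3.5)·(3.5) + (-0.5)·(-0.5) + (-0.5)·(-0.5) + (-1.5)·(-1.5)) / 5 = 23.5/5 = 4.7
  S[A,B] = ((-2.5)·(5.3333) + (1.5)·(1.3333) + (3.5)·(-2.6667) + (-0.5)·(-2.6667) + (-0.5)·(1.3333) + (-1.5)·(-2.6667)) / 5 = -16/5 = -3.2
  S[B,B] = ((5.3333)·(5.3333) + (1.3333)·(1.3333) + (-2.6667)·(-2.6667) + (-2.6667)·(-2.6667) + (1.3333)·(1.3333) + (-2.6667)·(-2.6667)) / 5 = 53.3333/5 = 10.6667
  S = [[4.7, -3.2],
 [-3.2, 10.6667]].

Step 3 — invert S. det(S) = 4.7·10.6667 - (-3.2)² = 39.8933.
  S^{-1} = (1/det) · [[d, -b], [-b, a]] = [[0.2674, 0.0802],
 [0.0802, 0.1178]].

Step 4 — quadratic form (x̄ - mu_0)^T · S^{-1} · (x̄ - mu_0):
  S^{-1} · (x̄ - mu_0) = (0.6417, 0.1613),
  (x̄ - mu_0)^T · [...] = (2.5)·(0.6417) + (-0.3333)·(0.1613) = 1.5505.

Step 5 — scale by n: T² = 6 · 1.5505 = 9.3031.

T² ≈ 9.3031


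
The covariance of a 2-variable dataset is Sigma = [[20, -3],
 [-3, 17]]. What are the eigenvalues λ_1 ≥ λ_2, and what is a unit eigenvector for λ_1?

Step 1 — characteristic polynomial of 2×2 Sigma:
  det(Sigma - λI) = λ² - trace · λ + det = 0.
  trace = 20 + 17 = 37, det = 20·17 - (-3)² = 331.
Step 2 — discriminant:
  Δ = trace² - 4·det = 1369 - 1324 = 45.
Step 3 — eigenvalues:
  λ = (trace ± √Δ)/2 = (37 ± 6.7082)/2,
  λ_1 = 21.8541,  λ_2 = 15.1459.

Step 4 — unit eigenvector for λ_1: solve (Sigma - λ_1 I)v = 0. First row:
  (20 - 21.8541)·v_x + (-3)·v_y = 0, i.e. (-1.8541)·v_x + (-3)·v_y = 0,
  so v ∝ (b, λ_1 - a) = (-3, 1.8541); multiply by -1 so the first entry is positive: u = (3, -1.8541).
  ||u|| = √((3)² + (-1.8541)²) = √(12.4377) ≈ 3.5267,
  v_1 = u/||u|| ≈ (0.8507, -0.5257) (||v_1|| = 1).

λ_1 = 21.8541,  λ_2 = 15.1459;  v_1 ≈ (0.8507, -0.5257)


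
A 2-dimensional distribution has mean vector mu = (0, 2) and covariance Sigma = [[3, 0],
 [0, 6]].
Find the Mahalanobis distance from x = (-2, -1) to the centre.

Step 1 — centre the observation: (x - mu) = (-2, -3).

Step 2 — invert Sigma. det(Sigma) = 3·6 - (0)² = 18.
  Sigma^{-1} = (1/det) · [[d, -b], [-b, a]] = [[0.3333, 0],
 [0, 0.1667]].

Step 3 — form the quadratic (x - mu)^T · Sigma^{-1} · (x - mu):
  Sigma^{-1} · (x - mu) = (-0.6667, -0.5).
  (x - mu)^T · [Sigma^{-1} · (x - mu)] = (-2)·(-0.6667) + (-3)·(-0.5) = 2.8333.

Step 4 — take square root: d = √(2.8333) ≈ 1.6833.

d(x, mu) = √(2.8333) ≈ 1.6833


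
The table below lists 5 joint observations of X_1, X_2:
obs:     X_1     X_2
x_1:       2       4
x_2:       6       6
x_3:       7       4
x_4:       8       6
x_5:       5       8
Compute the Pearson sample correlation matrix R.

Step 1 — column means:
  mean(X_1) = (2 + 6 + 7 + 8 + 5) / 5 = 28/5 = 5.6
  mean(X_2) = (4 + 6 + 4 + 6 + 8) / 5 = 28/5 = 5.6

Step 2 — sample variances and covariances s[i,j] = (1/(n-1)) · Σ_k (x_{k,i} - mean_i) · (x_{k,j} - mean_j), with n-1 = 4:
  s[X_1,X_1] = ((-3.6)·(-3.6) + (0.4)·(0.4) + (1.4)·(1.4) + (2.4)·(2.4) + (-0.6)·(-0.6)) / 4 = 21.2/4 = 5.3
  s[X_1,X_2] = ((-3.6)·(-1.6) + (0.4)·(0.4) + (1.4)·(-1.6) + (2.4)·(0.4) + (-0.6)·(2.4)) / 4 = 3.2/4 = 0.8
  s[X_2,X_2] = ((-1.6)·(-1.6) + (0.4)·(0.4) + (-1.6)·(-1.6) + (0.4)·(0.4) + (2.4)·(2.4)) / 4 = 11.2/4 = 2.8
  Sample standard deviations s_i = √(s[i,i]):
  s(X_1) = √(5.3) = 2.3022
  s(X_2) = √(2.8) = 1.6733

Step 3 — r_{ij} = s_{ij} / (s_i · s_j):
  r[X_1,X_1] = 1 (diagonal).
  r[X_1,X_2] = 0.8 / (2.3022 · 1.6733) = 0.8 / 3.8523 = 0.2077
  r[X_2,X_2] = 1 (diagonal).

R is symmetric with unit diagonal. Assembling:

R = [[1, 0.2077],
 [0.2077, 1]]


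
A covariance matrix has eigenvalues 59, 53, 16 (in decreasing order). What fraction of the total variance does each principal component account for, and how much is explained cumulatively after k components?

Step 1 — total variance = trace(Sigma) = Σ λ_i = 59 + 53 + 16 = 128.

Step 2 — fraction explained by component i = λ_i / Σ λ:
  PC1: 59/128 = 0.4609
  PC2: 53/128 = 0.4141
  PC3: 16/128 = 0.125

Step 3 — cumulative fraction after k components = (λ_1 + ... + λ_k) / Σ λ:
  k = 1: 59/128 = 0.4609
  k = 2: (59 + 53)/128 = 112/128 = 0.875
  k = 3: (59 + 53 + 16)/128 = 128/128 = 1

Summary (fraction, with percent):

explained: PC1 0.4609 (46.09%), PC2 0.4141 (41.41%), PC3 0.125 (12.5%);  cumulative: 0.4609, 0.875, 1


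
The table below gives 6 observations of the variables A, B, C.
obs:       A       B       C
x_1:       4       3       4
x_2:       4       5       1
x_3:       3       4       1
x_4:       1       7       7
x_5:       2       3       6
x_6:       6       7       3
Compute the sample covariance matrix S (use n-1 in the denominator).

Step 1 — column means:
  mean(A) = (4 + 4 + 3 + 1 + 2 + 6) / 6 = 20/6 = 3.3333
  mean(B) = (3 + 5 + 4 + 7 + 3 + 7) / 6 = 29/6 = 4.8333
  mean(C) = (4 + 1 + 1 + 7 + 6 + 3) / 6 = 22/6 = 3.6667

Step 2 — sample covariance S[i,j] = (1/(n-1)) · Σ_k (x_{k,i} - mean_i) · (x_{k,j} - mean_j), with n-1 = 5.
  S[A,A] = ((0.6667)·(0.6667) + (0.6667)·(0.6667) + (-0.3333)·(-0.3333) + (-2.3333)·(-2.3333) + (-1.3333)·(-1.3333) + (2.6667)·(2.6667)) / 5 = 15.3333/5 = 3.0667
  S[A,B] = ((0.6667)·(-1.8333) + (0.6667)·(0.1667) + (-0.3333)·(-0.8333) + (-2.3333)·(2.1667) + (-1.3333)·(-1.8333) + (2.6667)·(2.1667)) / 5 = 2.3333/5 = 0.4667
  S[A,C] = ((0.6667)·(0.3333) + (0.6667)·(-2.6667) + (-0.3333)·(-2.6667) + (-2.3333)·(3.3333) + (-1.3333)·(2.3333) + (2.6667)·(-0.6667)) / 5 = -13.3333/5 = -2.6667
  S[B,B] = ((-1.8333)·(-1.8333) + (0.1667)·(0.1667) + (-0.8333)·(-0.8333) + (2.1667)·(2.1667) + (-1.8333)·(-1.8333) + (2.1667)·(2.1667)) / 5 = 16.8333/5 = 3.3667
  S[B,C] = ((-1.8333)·(0.3333) + (0.1667)·(-2.6667) + (-0.8333)·(-2.6667) + (2.1667)·(3.3333) + (-1.8333)·(2.3333) + (2.1667)·(-0.6667)) / 5 = 2.6667/5 = 0.5333
  S[C,C] = ((0.3333)·(0.3333) + (-2.6667)·(-2.6667) + (-2.6667)·(-2.6667) + (3.3333)·(3.3333) + (2.3333)·(2.3333) + (-0.6667)·(-0.6667)) / 5 = 31.3333/5 = 6.2667

S is symmetric (S[j,i] = S[i,j]). Assembling:

S = [[3.0667, 0.4667, -2.6667],
 [0.4667, 3.3667, 0.5333],
 [-2.6667, 0.5333, 6.2667]]


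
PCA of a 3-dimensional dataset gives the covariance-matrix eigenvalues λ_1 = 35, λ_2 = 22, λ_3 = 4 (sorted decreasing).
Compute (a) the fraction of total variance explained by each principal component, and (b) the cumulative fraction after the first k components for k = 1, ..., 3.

Step 1 — total variance = trace(Sigma) = Σ λ_i = 35 + 22 + 4 = 61.

Step 2 — fraction explained by component i = λ_i / Σ λ:
  PC1: 35/61 = 0.5738
  PC2: 22/61 = 0.3607
  PC3: 4/61 = 0.0656

Step 3 — cumulative fraction after k components = (λ_1 + ... + λ_k) / Σ λ:
  k = 1: 35/61 = 0.5738
  k = 2: (35 + 22)/61 = 57/61 = 0.9344
  k = 3: (35 + 22 + 4)/61 = 61/61 = 1

Summary (fraction, with percent):

explained: PC1 0.5738 (57.38%), PC2 0.3607 (36.07%), PC3 0.0656 (6.56%);  cumulative: 0.5738, 0.9344, 1


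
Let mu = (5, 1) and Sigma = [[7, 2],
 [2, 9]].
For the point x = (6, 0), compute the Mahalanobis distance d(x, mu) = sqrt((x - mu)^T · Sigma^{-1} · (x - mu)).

Step 1 — centre the observation: (x - mu) = (1, -1).

Step 2 — invert Sigma. det(Sigma) = 7·9 - (2)² = 59.
  Sigma^{-1} = (1/det) · [[d, -b], [-b, a]] = [[0.1525, -0.0339],
 [-0.0339, 0.1186]].

Step 3 — form the quadratic (x - mu)^T · Sigma^{-1} · (x - mu):
  Sigma^{-1} · (x - mu) = (0.1864, -0.1525).
  (x - mu)^T · [Sigma^{-1} · (x - mu)] = (1)·(0.1864) + (-1)·(-0.1525) = 0.339.

Step 4 — take square root: d = √(0.339) ≈ 0.5822.

d(x, mu) = √(0.339) ≈ 0.5822


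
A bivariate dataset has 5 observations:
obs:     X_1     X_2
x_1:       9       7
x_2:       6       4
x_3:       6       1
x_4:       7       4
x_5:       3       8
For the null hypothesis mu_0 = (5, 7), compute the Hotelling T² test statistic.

Step 1 — sample mean vector:
  mean(X_1) = (9 + 6 + 6 + 7 + 3) / 5 = 31/5 = 6.2
  mean(X_2) = (7 + 4 + 1 + 4 + 8) / 5 = 24/5 = 4.8
  x̄ = (6.2, 4.8),  deviation x̄ - mu_0 = (6.2, 4.8) - (5, 7) = (1.2, -2.2).

Step 2 — sample covariance matrix, S[i,j] = (1/(n-1)) · Σ_k (x_{k,i} - mean_i) · (x_{k,j} - mean_j), divisor n-1 = 4:
  S[X_1,X_1] = ((2.8)·(2.8) + (-0.2)·(-0.2) + (-0.2)·(-0.2) + (0.8)·(0.8) + (-3.2)·(-3.2)) / 4 = 18.8/4 = 4.7
  S[X_1,X_2] = ((2.8)·(2.2) + (-0.2)·(-0.8) + (-0.2)·(-3.8) + (0.8)·(-0.8) + (-3.2)·(3.2)) / 4 = -3.8/4 = -0.95
  S[X_2,X_2] = ((2.2)·(2.2) + (-0.8)·(-0.8) + (-3.8)·(-3.8) + (-0.8)·(-0.8) + (3.2)·(3.2)) / 4 = 30.8/4 = 7.7
  S = [[4.7, -0.95],
 [-0.95, 7.7]].

Step 3 — invert S. det(S) = 4.7·7.7 - (-0.95)² = 35.2875.
  S^{-1} = (1/det) · [[d, -b], [-b, a]] = [[0.2182, 0.0269],
 [0.0269, 0.1332]].

Step 4 — quadratic form (x̄ - mu_0)^T · S^{-1} · (x̄ - mu_0):
  S^{-1} · (x̄ - mu_0) = (0.2026, -0.2607),
  (x̄ - mu_0)^T · [...] = (1.2)·(0.2026) + (-2.2)·(-0.2607) = 0.8167.

Step 5 — scale by n: T² = 5 · 0.8167 = 4.0836.

T² ≈ 4.0836


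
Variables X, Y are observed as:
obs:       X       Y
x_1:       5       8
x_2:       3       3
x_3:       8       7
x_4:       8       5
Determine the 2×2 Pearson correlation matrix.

Step 1 — column means:
  mean(X) = (5 + 3 + 8 + 8) / 4 = 24/4 = 6
  mean(Y) = (8 + 3 + 7 + 5) / 4 = 23/4 = 5.75

Step 2 — sample variances and covariances s[i,j] = (1/(n-1)) · Σ_k (x_{k,i} - mean_i) · (x_{k,j} - mean_j), with n-1 = 3:
  s[X,X] = ((-1)·(-1) + (-3)·(-3) + (2)·(2) + (2)·(2)) / 3 = 18/3 = 6
  s[X,Y] = ((-1)·(2.25) + (-3)·(-2.75) + (2)·(1.25) + (2)·(-0.75)) / 3 = 7/3 = 2.3333
  s[Y,Y] = ((2.25)·(2.25) + (-2.75)·(-2.75) + (1.25)·(1.25) + (-0.75)·(-0.75)) / 3 = 14.75/3 = 4.9167
  Sample standard deviations s_i = √(s[i,i]):
  s(X) = √(6) = 2.4495
  s(Y) = √(4.9167) = 2.2174

Step 3 — r_{ij} = s_{ij} / (s_i · s_j):
  r[X,X] = 1 (diagonal).
  r[X,Y] = 2.3333 / (2.4495 · 2.2174) = 2.3333 / 5.4314 = 0.4296
  r[Y,Y] = 1 (diagonal).

R is symmetric with unit diagonal. Assembling:

R = [[1, 0.4296],
 [0.4296, 1]]


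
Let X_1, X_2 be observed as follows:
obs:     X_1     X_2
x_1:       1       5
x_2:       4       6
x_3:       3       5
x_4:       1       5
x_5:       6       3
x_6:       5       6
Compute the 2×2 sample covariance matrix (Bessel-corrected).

Step 1 — column means:
  mean(X_1) = (1 + 4 + 3 + 1 + 6 + 5) / 6 = 20/6 = 3.3333
  mean(X_2) = (5 + 6 + 5 + 5 + 3 + 6) / 6 = 30/6 = 5

Step 2 — sample covariance S[i,j] = (1/(n-1)) · Σ_k (x_{k,i} - mean_i) · (x_{k,j} - mean_j), with n-1 = 5.
  S[X_1,X_1] = ((-2.3333)·(-2.3333) + (0.6667)·(0.6667) + (-0.3333)·(-0.3333) + (-2.3333)·(-2.3333) + (2.6667)·(2.6667) + (1.6667)·(1.6667)) / 5 = 21.3333/5 = 4.2667
  S[X_1,X_2] = ((-2.3333)·(0) + (0.6667)·(1) + (-0.3333)·(0) + (-2.3333)·(0) + (2.6667)·(-2) + (1.6667)·(1)) / 5 = -3/5 = -0.6
  S[X_2,X_2] = ((0)·(0) + (1)·(1) + (0)·(0) + (0)·(0) + (-2)·(-2) + (1)·(1)) / 5 = 6/5 = 1.2

S is symmetric (S[j,i] = S[i,j]). Assembling:

S = [[4.2667, -0.6],
 [-0.6, 1.2]]


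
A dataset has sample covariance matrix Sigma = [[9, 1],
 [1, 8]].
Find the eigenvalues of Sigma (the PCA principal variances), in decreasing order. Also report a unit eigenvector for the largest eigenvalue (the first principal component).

Step 1 — characteristic polynomial of 2×2 Sigma:
  det(Sigma - λI) = λ² - trace · λ + det = 0.
  trace = 9 + 8 = 17, det = 9·8 - (1)² = 71.
Step 2 — discriminant:
  Δ = trace² - 4·det = 289 - 284 = 5.
Step 3 — eigenvalues:
  λ = (trace ± √Δ)/2 = (17 ± 2.2361)/2,
  λ_1 = 9.618,  λ_2 = 7.382.

Step 4 — unit eigenvector for λ_1: solve (Sigma - λ_1 I)v = 0. First row:
  (9 - 9.618)·v_x + (1)·v_y = 0, i.e. (-0.618)·v_x + (1)·v_y = 0,
  so v ∝ (b, λ_1 - a) = (1, 0.618) = u.
  ||u|| = √((1)² + (0.618)²) = √(1.382) ≈ 1.1756,
  v_1 = u/||u|| ≈ (0.8507, 0.5257) (||v_1|| = 1).

λ_1 = 9.618,  λ_2 = 7.382;  v_1 ≈ (0.8507, 0.5257)


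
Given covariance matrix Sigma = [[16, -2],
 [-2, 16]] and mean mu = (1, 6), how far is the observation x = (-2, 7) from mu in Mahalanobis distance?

Step 1 — centre the observation: (x - mu) = (-3, 1).

Step 2 — invert Sigma. det(Sigma) = 16·16 - (-2)² = 252.
  Sigma^{-1} = (1/det) · [[d, -b], [-b, a]] = [[0.0635, 0.0079],
 [0.0079, 0.0635]].

Step 3 — form the quadratic (x - mu)^T · Sigma^{-1} · (x - mu):
  Sigma^{-1} · (x - mu) = (-0.1825, 0.0397).
  (x - mu)^T · [Sigma^{-1} · (x - mu)] = (-3)·(-0.1825) + (1)·(0.0397) = 0.5873.

Step 4 — take square root: d = √(0.5873) ≈ 0.7664.

d(x, mu) = √(0.5873) ≈ 0.7664


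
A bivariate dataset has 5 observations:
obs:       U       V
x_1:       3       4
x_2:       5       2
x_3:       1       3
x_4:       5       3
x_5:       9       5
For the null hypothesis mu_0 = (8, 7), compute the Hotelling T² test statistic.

Step 1 — sample mean vector:
  mean(U) = (3 + 5 + 1 + 5 + 9) / 5 = 23/5 = 4.6
  mean(V) = (4 + 2 + 3 + 3 + 5) / 5 = 17/5 = 3.4
  x̄ = (4.6, 3.4),  deviation x̄ - mu_0 = (4.6, 3.4) - (8, 7) = (-3.4, -3.6).

Step 2 — sample covariance matrix, S[i,j] = (1/(n-1)) · Σ_k (x_{k,i} - mean_i) · (x_{k,j} - mean_j), divisor n-1 = 4:
  S[U,U] = ((-1.6)·(-1.6) + (0.4)·(0.4) + (-3.6)·(-3.6) + (0.4)·(0.4) + (4.4)·(4.4)) / 4 = 35.2/4 = 8.8
  S[U,V] = ((-1.6)·(0.6) + (0.4)·(-1.4) + (-3.6)·(-0.4) + (0.4)·(-0.4) + (4.4)·(1.6)) / 4 = 6.8/4 = 1.7
  S[V,V] = ((0.6)·(0.6) + (-1.4)·(-1.4) + (-0.4)·(-0.4) + (-0.4)·(-0.4) + (1.6)·(1.6)) / 4 = 5.2/4 = 1.3
  S = [[8.8, 1.7],
 [1.7, 1.3]].

Step 3 — invert S. det(S) = 8.8·1.3 - (1.7)² = 8.55.
  S^{-1} = (1/det) · [[d, -b], [-b, a]] = [[0.152, -0.1988],
 [-0.1988, 1.0292]].

Step 4 — quadratic form (x̄ - mu_0)^T · S^{-1} · (x̄ - mu_0):
  S^{-1} · (x̄ - mu_0) = (0.1988, -3.0292),
  (x̄ - mu_0)^T · [...] = (-3.4)·(0.1988) + (-3.6)·(-3.0292) = 10.2292.

Step 5 — scale by n: T² = 5 · 10.2292 = 51.1462.

T² ≈ 51.1462


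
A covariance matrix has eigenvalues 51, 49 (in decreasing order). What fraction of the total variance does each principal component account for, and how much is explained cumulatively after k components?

Step 1 — total variance = trace(Sigma) = Σ λ_i = 51 + 49 = 100.

Step 2 — fraction explained by component i = λ_i / Σ λ:
  PC1: 51/100 = 0.51
  PC2: 49/100 = 0.49

Step 3 — cumulative fraction after k components = (λ_1 + ... + λ_k) / Σ λ:
  k = 1: 51/100 = 0.51
  k = 2: (51 + 49)/100 = 100/100 = 1

Summary (fraction, with percent):

explained: PC1 0.51 (51%), PC2 0.49 (49%);  cumulative: 0.51, 1


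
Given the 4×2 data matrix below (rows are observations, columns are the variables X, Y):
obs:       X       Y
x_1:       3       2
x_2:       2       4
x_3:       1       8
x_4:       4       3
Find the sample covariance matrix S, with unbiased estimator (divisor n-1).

Step 1 — column means:
  mean(X) = (3 + 2 + 1 + 4) / 4 = 10/4 = 2.5
  mean(Y) = (2 + 4 + 8 + 3) / 4 = 17/4 = 4.25

Step 2 — sample covariance S[i,j] = (1/(n-1)) · Σ_k (x_{k,i} - mean_i) · (x_{k,j} - mean_j), with n-1 = 3.
  S[X,X] = ((0.5)·(0.5) + (-0.5)·(-0.5) + (-1.5)·(-1.5) + (1.5)·(1.5)) / 3 = 5/3 = 1.6667
  S[X,Y] = ((0.5)·(-2.25) + (-0.5)·(-0.25) + (-1.5)·(3.75) + (1.5)·(-1.25)) / 3 = -8.5/3 = -2.8333
  S[Y,Y] = ((-2.25)·(-2.25) + (-0.25)·(-0.25) + (3.75)·(3.75) + (-1.25)·(-1.25)) / 3 = 20.75/3 = 6.9167

S is symmetric (S[j,i] = S[i,j]). Assembling:

S = [[1.6667, -2.8333],
 [-2.8333, 6.9167]]


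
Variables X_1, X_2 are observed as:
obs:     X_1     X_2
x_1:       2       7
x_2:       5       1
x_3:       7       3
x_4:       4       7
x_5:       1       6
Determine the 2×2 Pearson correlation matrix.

Step 1 — column means:
  mean(X_1) = (2 + 5 + 7 + 4 + 1) / 5 = 19/5 = 3.8
  mean(X_2) = (7 + 1 + 3 + 7 + 6) / 5 = 24/5 = 4.8

Step 2 — sample variances and covariances s[i,j] = (1/(n-1)) · Σ_k (x_{k,i} - mean_i) · (x_{k,j} - mean_j), with n-1 = 4:
  s[X_1,X_1] = ((-1.8)·(-1.8) + (1.2)·(1.2) + (3.2)·(3.2) + (0.2)·(0.2) + (-2.8)·(-2.8)) / 4 = 22.8/4 = 5.7
  s[X_1,X_2] = ((-1.8)·(2.2) + (1.2)·(-3.8) + (3.2)·(-1.8) + (0.2)·(2.2) + (-2.8)·(1.2)) / 4 = -17.2/4 = -4.3
  s[X_2,X_2] = ((2.2)·(2.2) + (-3.8)·(-3.8) + (-1.8)·(-1.8) + (2.2)·(2.2) + (1.2)·(1.2)) / 4 = 28.8/4 = 7.2
  Sample standard deviations s_i = √(s[i,i]):
  s(X_1) = √(5.7) = 2.3875
  s(X_2) = √(7.2) = 2.6833

Step 3 — r_{ij} = s_{ij} / (s_i · s_j):
  r[X_1,X_1] = 1 (diagonal).
  r[X_1,X_2] = -4.3 / (2.3875 · 2.6833) = -4.3 / 6.4062 = -0.6712
  r[X_2,X_2] = 1 (diagonal).

R is symmetric with unit diagonal. Assembling:

R = [[1, -0.6712],
 [-0.6712, 1]]


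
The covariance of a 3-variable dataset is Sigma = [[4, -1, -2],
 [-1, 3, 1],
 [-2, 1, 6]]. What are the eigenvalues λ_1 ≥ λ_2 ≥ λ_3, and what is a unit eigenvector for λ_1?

Step 1 — characteristic polynomial p(λ) = det(λI - Sigma) = λ³ - tr·λ² + c_1·λ - det, where tr = trace, c_1 = sum of the principal 2×2 minors, det = det(Sigma):
  tr = 4 + 3 + 6 = 13,
  c_1 = (4·3 - (-1)²) + (4·6 - (-2)²) + (3·6 - (1)²) = 11 + 20 + 17 = 48,
  det = 4·(3·6 - (1)²) - (-1)·((-1)·6 - (1)·(-2)) + (-2)·((-1)·(1) - 3·(-2)) = 4·(17) - (-1)·(-4) + (-2)·(5) = 54.
  So p(λ) = λ³ - 13λ² + 48λ - 54.
Step 2 — look for an integer root (rational root theorem: any rational root is an integer divisor of 54). Testing λ = 3:
  p(3) = 27 - 117 + 144 - 54 = 0  ✓
  Dividing out (λ - 3): p(λ) = (λ - 3)(λ² - 10λ + 18).
Step 3 — remaining eigenvalues from the quadratic λ² - 10λ + 18 = 0:
  Δ = 10² - 4·18 = 100 - 72 = 28,  λ = (10 ± √28)/2 = (10 ± 5.2915)/2 ≈ 7.6458 or 2.3542.
  Sorted: λ_1 = 7.6458,  λ_2 = 3,  λ_3 = 2.3542  (check: sum = 13 = tr ✓).

Step 4 — unit eigenvector for λ_1 ≈ 7.6458: v spans the null space of (Sigma - λ_1 I), whose rows are
  r_1 = (-3.6458, -1, -2),  r_2 = (-1, -4.6458, 1),  r_3 = (-2, 1, -1.6458).
  v is orthogonal to every row, so take v ∝ r_1 × r_2 = ((-1)·(1) - (-2)·(-4.6458), (-2)·(-1) - (-3.6458)·(1), (-3.6458)·(-4.6458) - (-1)·(-1)) ≈ (-10.2915, 5.6458, 15.9373).
  Rescale (multiply by -1 so the first nonzero entry is positive): u = (10.2915, -5.6458, -15.9373).
  ||u|| = √((10.2915)² + (-5.6458)² + (-15.9373)²) = √(391.7856) ≈ 19.7936,  v_1 = u/||u|| ≈ (0.5199, -0.2852, -0.8052) (||v_1|| = 1).

λ_1 = 7.6458,  λ_2 = 3,  λ_3 = 2.3542;  v_1 ≈ (0.5199, -0.2852, -0.8052)


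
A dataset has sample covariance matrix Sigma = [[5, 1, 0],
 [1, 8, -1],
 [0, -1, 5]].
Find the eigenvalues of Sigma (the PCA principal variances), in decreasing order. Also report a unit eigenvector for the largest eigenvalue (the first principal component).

Step 1 — characteristic polynomial p(λ) = det(λI - Sigma) = λ³ - tr·λ² + c_1·λ - det, where tr = trace, c_1 = sum of the principal 2×2 minors, det = det(Sigma):
  tr = 5 + 8 + 5 = 18,
  c_1 = (5·8 - (1)²) + (5·5 - (0)²) + (8·5 - (-1)²) = 39 + 25 + 39 = 103,
  det = 5·(8·5 - (-1)²) - (1)·((1)·5 - (-1)·(0)) + (0)·((1)·(-1) - 8·(0)) = 5·(39) - (1)·(5) + (0)·(-1) = 190.
  So p(λ) = λ³ - 18λ² + 103λ - 190.
Step 2 — look for an integer root (rational root theorem: any rational root is an integer divisor of 190). Testing λ = 5:
  p(5) = 125 - 450 + 515 - 190 = 0  ✓
  Dividing out (λ - 5): p(λ) = (λ - 5)(λ² - 13λ + 38).
Step 3 — remaining eigenvalues from the quadratic λ² - 13λ + 38 = 0:
  Δ = 13² - 4·38 = 169 - 152 = 17,  λ = (13 ± √17)/2 = (13 ± 4.1231)/2 ≈ 8.5616 or 4.4384.
  Sorted: λ_1 = 8.5616,  λ_2 = 5,  λ_3 = 4.4384  (check: sum = 18 = tr ✓).

Step 4 — unit eigenvector for λ_1 ≈ 8.5616: v spans the null space of (Sigma - λ_1 I), whose rows are
  r_1 = (-3.5616, 1, 0),  r_2 = (1, -0.5616, -1),  r_3 = (0, -1, -3.5616).
  v is orthogonal to every row, so take v ∝ r_1 × r_2 = ((1)·(-1) - (0)·(-0.5616), (0)·(1) - (-3.5616)·(-1), (-3.5616)·(-0.5616) - (1)·(1)) ≈ (-1, -3.5616, 1).
  Rescale (multiply by -1 so the first nonzero entry is positive): u = (1, 3.5616, -1).
  ||u|| = √((1)² + (3.5616)² + (-1)²) = √(14.6847) ≈ 3.8321,  v_1 = u/||u|| ≈ (0.261, 0.9294, -0.261) (||v_1|| = 1).

λ_1 = 8.5616,  λ_2 = 5,  λ_3 = 4.4384;  v_1 ≈ (0.261, 0.9294, -0.261)


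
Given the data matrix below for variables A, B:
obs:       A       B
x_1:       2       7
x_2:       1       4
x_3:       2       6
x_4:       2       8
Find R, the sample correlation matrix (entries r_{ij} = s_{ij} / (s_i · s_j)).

Step 1 — column means:
  mean(A) = (2 + 1 + 2 + 2) / 4 = 7/4 = 1.75
  mean(B) = (7 + 4 + 6 + 8) / 4 = 25/4 = 6.25

Step 2 — sample variances and covariances s[i,j] = (1/(n-1)) · Σ_k (x_{k,i} - mean_i) · (x_{k,j} - mean_j), with n-1 = 3:
  s[A,A] = ((0.25)·(0.25) + (-0.75)·(-0.75) + (0.25)·(0.25) + (0.25)·(0.25)) / 3 = 0.75/3 = 0.25
  s[A,B] = ((0.25)·(0.75) + (-0.75)·(-2.25) + (0.25)·(-0.25) + (0.25)·(1.75)) / 3 = 2.25/3 = 0.75
  s[B,B] = ((0.75)·(0.75) + (-2.25)·(-2.25) + (-0.25)·(-0.25) + (1.75)·(1.75)) / 3 = 8.75/3 = 2.9167
  Sample standard deviations s_i = √(s[i,i]):
  s(A) = √(0.25) = 0.5
  s(B) = √(2.9167) = 1.7078

Step 3 — r_{ij} = s_{ij} / (s_i · s_j):
  r[A,A] = 1 (diagonal).
  r[A,B] = 0.75 / (0.5 · 1.7078) = 0.75 / 0.8539 = 0.8783
  r[B,B] = 1 (diagonal).

R is symmetric with unit diagonal. Assembling:

R = [[1, 0.8783],
 [0.8783, 1]]


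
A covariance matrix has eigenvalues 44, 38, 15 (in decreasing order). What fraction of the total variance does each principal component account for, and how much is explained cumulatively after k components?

Step 1 — total variance = trace(Sigma) = Σ λ_i = 44 + 38 + 15 = 97.

Step 2 — fraction explained by component i = λ_i / Σ λ:
  PC1: 44/97 = 0.4536
  PC2: 38/97 = 0.3918
  PC3: 15/97 = 0.1546

Step 3 — cumulative fraction after k components = (λ_1 + ... + λ_k) / Σ λ:
  k = 1: 44/97 = 0.4536
  k = 2: (44 + 38)/97 = 82/97 = 0.8454
  k = 3: (44 + 38 + 15)/97 = 97/97 = 1

Summary (fraction, with percent):

explained: PC1 0.4536 (45.36%), PC2 0.3918 (39.18%), PC3 0.1546 (15.46%);  cumulative: 0.4536, 0.8454, 1


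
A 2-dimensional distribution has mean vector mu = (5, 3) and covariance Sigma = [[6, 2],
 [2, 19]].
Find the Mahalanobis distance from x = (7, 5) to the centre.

Step 1 — centre the observation: (x - mu) = (2, 2).

Step 2 — invert Sigma. det(Sigma) = 6·19 - (2)² = 110.
  Sigma^{-1} = (1/det) · [[d, -b], [-b, a]] = [[0.1727, -0.0182],
 [-0.0182, 0.0545]].

Step 3 — form the quadratic (x - mu)^T · Sigma^{-1} · (x - mu):
  Sigma^{-1} · (x - mu) = (0.3091, 0.0727).
  (x - mu)^T · [Sigma^{-1} · (x - mu)] = (2)·(0.3091) + (2)·(0.0727) = 0.7636.

Step 4 — take square root: d = √(0.7636) ≈ 0.8739.

d(x, mu) = √(0.7636) ≈ 0.8739


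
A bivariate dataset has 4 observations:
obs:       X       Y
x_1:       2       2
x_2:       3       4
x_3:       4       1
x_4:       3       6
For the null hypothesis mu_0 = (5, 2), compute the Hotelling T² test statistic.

Step 1 — sample mean vector:
  mean(X) = (2 + 3 + 4 + 3) / 4 = 12/4 = 3
  mean(Y) = (2 + 4 + 1 + 6) / 4 = 13/4 = 3.25
  x̄ = (3, 3.25),  deviation x̄ - mu_0 = (3, 3.25) - (5, 2) = (-2, 1.25).

Step 2 — sample covariance matrix, S[i,j] = (1/(n-1)) · Σ_k (x_{k,i} - mean_i) · (x_{k,j} - mean_j), divisor n-1 = 3:
  S[X,X] = ((-1)·(-1) + (0)·(0) + (1)·(1) + (0)·(0)) / 3 = 2/3 = 0.6667
  S[X,Y] = ((-1)·(-1.25) + (0)·(0.75) + (1)·(-2.25) + (0)·(2.75)) / 3 = -1/3 = -0.3333
  S[Y,Y] = ((-1.25)·(-1.25) + (0.75)·(0.75) + (-2.25)·(-2.25) + (2.75)·(2.75)) / 3 = 14.75/3 = 4.9167
  S = [[0.6667, -0.3333],
 [-0.3333, 4.9167]].

Step 3 — invert S. det(S) = 0.6667·4.9167 - (-0.3333)² = 3.1667.
  S^{-1} = (1/det) · [[d, -b], [-b, a]] = [[1.5526, 0.1053],
 [0.1053, 0.2105]].

Step 4 — quadratic form (x̄ - mu_0)^T · S^{-1} · (x̄ - mu_0):
  S^{-1} · (x̄ - mu_0) = (-2.9737, 0.0526),
  (x̄ - mu_0)^T · [...] = (-2)·(-2.9737) + (1.25)·(0.0526) = 6.0132.

Step 5 — scale by n: T² = 4 · 6.0132 = 24.0526.

T² ≈ 24.0526


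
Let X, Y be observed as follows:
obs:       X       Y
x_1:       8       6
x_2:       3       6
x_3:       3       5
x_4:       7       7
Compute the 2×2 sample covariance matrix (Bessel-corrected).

Step 1 — column means:
  mean(X) = (8 + 3 + 3 + 7) / 4 = 21/4 = 5.25
  mean(Y) = (6 + 6 + 5 + 7) / 4 = 24/4 = 6

Step 2 — sample covariance S[i,j] = (1/(n-1)) · Σ_k (x_{k,i} - mean_i) · (x_{k,j} - mean_j), with n-1 = 3.
  S[X,X] = ((2.75)·(2.75) + (-2.25)·(-2.25) + (-2.25)·(-2.25) + (1.75)·(1.75)) / 3 = 20.75/3 = 6.9167
  S[X,Y] = ((2.75)·(0) + (-2.25)·(0) + (-2.25)·(-1) + (1.75)·(1)) / 3 = 4/3 = 1.3333
  S[Y,Y] = ((0)·(0) + (0)·(0) + (-1)·(-1) + (1)·(1)) / 3 = 2/3 = 0.6667

S is symmetric (S[j,i] = S[i,j]). Assembling:

S = [[6.9167, 1.3333],
 [1.3333, 0.6667]]


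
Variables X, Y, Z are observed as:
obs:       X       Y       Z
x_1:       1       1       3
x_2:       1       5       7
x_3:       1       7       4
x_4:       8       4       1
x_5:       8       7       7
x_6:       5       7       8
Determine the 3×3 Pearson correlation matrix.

Step 1 — column means:
  mean(X) = (1 + 1 + 1 + 8 + 8 + 5) / 6 = 24/6 = 4
  mean(Y) = (1 + 5 + 7 + 4 + 7 + 7) / 6 = 31/6 = 5.1667
  mean(Z) = (3 + 7 + 4 + 1 + 7 + 8) / 6 = 30/6 = 5

Step 2 — sample variances and covariances s[i,j] = (1/(n-1)) · Σ_k (x_{k,i} - mean_i) · (x_{k,j} - mean_j), with n-1 = 5:
  s[X,X] = ((-3)·(-3) + (-3)·(-3) + (-3)·(-3) + (4)·(4) + (4)·(4) + (1)·(1)) / 5 = 60/5 = 12
  s[X,Y] = ((-3)·(-4.1667) + (-3)·(-0.1667) + (-3)·(1.8333) + (4)·(-1.1667) + (4)·(1.8333) + (1)·(1.8333)) / 5 = 12/5 = 2.4
  s[X,Z] = ((-3)·(-2) + (-3)·(2) + (-3)·(-1) + (4)·(-4) + (4)·(2) + (1)·(3)) / 5 = -2/5 = -0.4
  s[Y,Y] = ((-4.1667)·(-4.1667) + (-0.1667)·(-0.1667) + (1.8333)·(1.8333) + (-1.1667)·(-1.1667) + (1.8333)·(1.8333) + (1.8333)·(1.8333)) / 5 = 28.8333/5 = 5.7667
  s[Y,Z] = ((-4.1667)·(-2) + (-0.1667)·(2) + (1.8333)·(-1) + (-1.1667)·(-4) + (1.8333)·(2) + (1.8333)·(3)) / 5 = 20/5 = 4
  s[Z,Z] = ((-2)·(-2) + (2)·(2) + (-1)·(-1) + (-4)·(-4) + (2)·(2) + (3)·(3)) / 5 = 38/5 = 7.6
  Sample standard deviations s_i = √(s[i,i]):
  s(X) = √(12) = 3.4641
  s(Y) = √(5.7667) = 2.4014
  s(Z) = √(7.6) = 2.7568

Step 3 — r_{ij} = s_{ij} / (s_i · s_j):
  r[X,X] = 1 (diagonal).
  r[X,Y] = 2.4 / (3.4641 · 2.4014) = 2.4 / 8.3187 = 0.2885
  r[X,Z] = -0.4 / (3.4641 · 2.7568) = -0.4 / 9.5499 = -0.0419
  r[Y,Y] = 1 (diagonal).
  r[Y,Z] = 4 / (2.4014 · 2.7568) = 4 / 6.6202 = 0.6042
  r[Z,Z] = 1 (diagonal).

R is symmetric with unit diagonal. Assembling:

R = [[1, 0.2885, -0.0419],
 [0.2885, 1, 0.6042],
 [-0.0419, 0.6042, 1]]


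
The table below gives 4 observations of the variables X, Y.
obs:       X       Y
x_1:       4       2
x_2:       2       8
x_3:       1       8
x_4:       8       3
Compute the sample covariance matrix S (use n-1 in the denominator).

Step 1 — column means:
  mean(X) = (4 + 2 + 1 + 8) / 4 = 15/4 = 3.75
  mean(Y) = (2 + 8 + 8 + 3) / 4 = 21/4 = 5.25

Step 2 — sample covariance S[i,j] = (1/(n-1)) · Σ_k (x_{k,i} - mean_i) · (x_{k,j} - mean_j), with n-1 = 3.
  S[X,X] = ((0.25)·(0.25) + (-1.75)·(-1.75) + (-2.75)·(-2.75) + (4.25)·(4.25)) / 3 = 28.75/3 = 9.5833
  S[X,Y] = ((0.25)·(-3.25) + (-1.75)·(2.75) + (-2.75)·(2.75) + (4.25)·(-2.25)) / 3 = -22.75/3 = -7.5833
  S[Y,Y] = ((-3.25)·(-3.25) + (2.75)·(2.75) + (2.75)·(2.75) + (-2.25)·(-2.25)) / 3 = 30.75/3 = 10.25

S is symmetric (S[j,i] = S[i,j]). Assembling:

S = [[9.5833, -7.5833],
 [-7.5833, 10.25]]


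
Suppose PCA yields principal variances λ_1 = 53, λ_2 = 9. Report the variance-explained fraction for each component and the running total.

Step 1 — total variance = trace(Sigma) = Σ λ_i = 53 + 9 = 62.

Step 2 — fraction explained by component i = λ_i / Σ λ:
  PC1: 53/62 = 0.8548
  PC2: 9/62 = 0.1452

Step 3 — cumulative fraction after k components = (λ_1 + ... + λ_k) / Σ λ:
  k = 1: 53/62 = 0.8548
  k = 2: (53 + 9)/62 = 62/62 = 1

Summary (fraction, with percent):

explained: PC1 0.8548 (85.48%), PC2 0.1452 (14.52%);  cumulative: 0.8548, 1


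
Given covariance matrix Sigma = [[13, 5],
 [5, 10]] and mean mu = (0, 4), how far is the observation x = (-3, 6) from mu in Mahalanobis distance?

Step 1 — centre the observation: (x - mu) = (-3, 2).

Step 2 — invert Sigma. det(Sigma) = 13·10 - (5)² = 105.
  Sigma^{-1} = (1/det) · [[d, -b], [-b, a]] = [[0.0952, -0.0476],
 [-0.0476, 0.1238]].

Step 3 — form the quadratic (x - mu)^T · Sigma^{-1} · (x - mu):
  Sigma^{-1} · (x - mu) = (-0.381, 0.3905).
  (x - mu)^T · [Sigma^{-1} · (x - mu)] = (-3)·(-0.381) + (2)·(0.3905) = 1.9238.

Step 4 — take square root: d = √(1.9238) ≈ 1.387.

d(x, mu) = √(1.9238) ≈ 1.387


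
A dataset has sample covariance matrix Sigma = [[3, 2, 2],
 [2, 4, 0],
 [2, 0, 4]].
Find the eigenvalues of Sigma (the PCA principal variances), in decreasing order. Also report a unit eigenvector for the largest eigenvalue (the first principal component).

Step 1 — characteristic polynomial p(λ) = det(λI - Sigma) = λ³ - tr·λ² + c_1·λ - det, where tr = trace, c_1 = sum of the principal 2×2 minors, det = det(Sigma):
  tr = 3 + 4 + 4 = 11,
  c_1 = (3·4 - (2)²) + (3·4 - (2)²) + (4·4 - (0)²) = 8 + 8 + 16 = 32,
  det = 3·(4·4 - (0)²) - (2)·((2)·4 - (0)·(2)) + (2)·((2)·(0) - 4·(2)) = 3·(16) - (2)·(8) + (2)·(-8) = 16.
  So p(λ) = λ³ - 11λ² + 32λ - 16.
Step 2 — look for an integer root (rational root theorem: any rational root is an integer divisor of 16). Testing λ = 4:
  p(4) = 64 - 176 + 128 - 16 = 0  ✓
  Dividing out (λ - 4): p(λ) = (λ - 4)(λ² - 7λ + 4).
Step 3 — remaining eigenvalues from the quadratic λ² - 7λ + 4 = 0:
  Δ = 7² - 4·4 = 49 - 16 = 33,  λ = (7 ± √33)/2 = (7 ± 5.7446)/2 ≈ 6.3723 or 0.6277.
  Sorted: λ_1 = 6.3723,  λ_2 = 4,  λ_3 = 0.6277  (check: sum = 11 = tr ✓).

Step 4 — unit eigenvector for λ_1 ≈ 6.3723: v spans the null space of (Sigma - λ_1 I), whose rows are
  r_1 = (-3.3723, 2, 2),  r_2 = (2, -2.3723, 0),  r_3 = (2, 0, -2.3723).
  v is orthogonal to every row, so take v ∝ r_1 × r_2 = ((2)·(0) - (2)·(-2.3723), (2)·(2) - (-3.3723)·(0), (-3.3723)·(-2.3723) - (2)·(2)) ≈ (4.7446, 4, 4).
  Let u = (4.7446, 4, 4).
  ||u|| = √((4.7446)² + (4)² + (4)²) = √(54.5109) ≈ 7.3831,  v_1 = u/||u|| ≈ (0.6426, 0.5418, 0.5418) (||v_1|| = 1).

λ_1 = 6.3723,  λ_2 = 4,  λ_3 = 0.6277;  v_1 ≈ (0.6426, 0.5418, 0.5418)


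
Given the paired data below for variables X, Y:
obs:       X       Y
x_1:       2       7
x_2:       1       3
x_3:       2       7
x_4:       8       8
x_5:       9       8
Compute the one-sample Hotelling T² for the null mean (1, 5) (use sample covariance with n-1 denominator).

Step 1 — sample mean vector:
  mean(X) = (2 + 1 + 2 + 8 + 9) / 5 = 22/5 = 4.4
  mean(Y) = (7 + 3 + 7 + 8 + 8) / 5 = 33/5 = 6.6
  x̄ = (4.4, 6.6),  deviation x̄ - mu_0 = (4.4, 6.6) - (1, 5) = (3.4, 1.6).

Step 2 — sample covariance matrix, S[i,j] = (1/(n-1)) · Σ_k (x_{k,i} - mean_i) · (x_{k,j} - mean_j), divisor n-1 = 4:
  S[X,X] = ((-2.4)·(-2.4) + (-3.4)·(-3.4) + (-2.4)·(-2.4) + (3.6)·(3.6) + (4.6)·(4.6)) / 4 = 57.2/4 = 14.3
  S[X,Y] = ((-2.4)·(0.4) + (-3.4)·(-3.6) + (-2.4)·(0.4) + (3.6)·(1.4) + (4.6)·(1.4)) / 4 = 21.8/4 = 5.45
  S[Y,Y] = ((0.4)·(0.4) + (-3.6)·(-3.6) + (0.4)·(0.4) + (1.4)·(1.4) + (1.4)·(1.4)) / 4 = 17.2/4 = 4.3
  S = [[14.3, 5.45],
 [5.45, 4.3]].

Step 3 — invert S. det(S) = 14.3·4.3 - (5.45)² = 31.7875.
  S^{-1} = (1/det) · [[d, -b], [-b, a]] = [[0.1353, -0.1715],
 [-0.1715, 0.4499]].

Step 4 — quadratic form (x̄ - mu_0)^T · S^{-1} · (x̄ - mu_0):
  S^{-1} · (x̄ - mu_0) = (0.1856, 0.1368),
  (x̄ - mu_0)^T · [...] = (3.4)·(0.1856) + (1.6)·(0.1368) = 0.85.

Step 5 — scale by n: T² = 5 · 0.85 = 4.2501.

T² ≈ 4.2501


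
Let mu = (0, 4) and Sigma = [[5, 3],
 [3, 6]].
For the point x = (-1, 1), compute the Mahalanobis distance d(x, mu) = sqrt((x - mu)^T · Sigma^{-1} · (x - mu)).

Step 1 — centre the observation: (x - mu) = (-1, -3).

Step 2 — invert Sigma. det(Sigma) = 5·6 - (3)² = 21.
  Sigma^{-1} = (1/det) · [[d, -b], [-b, a]] = [[0.2857, -0.1429],
 [-0.1429, 0.2381]].

Step 3 — form the quadratic (x - mu)^T · Sigma^{-1} · (x - mu):
  Sigma^{-1} · (x - mu) = (0.1429, -0.5714).
  (x - mu)^T · [Sigma^{-1} · (x - mu)] = (-1)·(0.1429) + (-3)·(-0.5714) = 1.5714.

Step 4 — take square root: d = √(1.5714) ≈ 1.2536.

d(x, mu) = √(1.5714) ≈ 1.2536


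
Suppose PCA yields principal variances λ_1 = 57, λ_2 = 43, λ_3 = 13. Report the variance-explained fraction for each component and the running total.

Step 1 — total variance = trace(Sigma) = Σ λ_i = 57 + 43 + 13 = 113.

Step 2 — fraction explained by component i = λ_i / Σ λ:
  PC1: 57/113 = 0.5044
  PC2: 43/113 = 0.3805
  PC3: 13/113 = 0.115

Step 3 — cumulative fraction after k components = (λ_1 + ... + λ_k) / Σ λ:
  k = 1: 57/113 = 0.5044
  k = 2: (57 + 43)/113 = 100/113 = 0.885
  k = 3: (57 + 43 + 13)/113 = 113/113 = 1

Summary (fraction, with percent):

explained: PC1 0.5044 (50.44%), PC2 0.3805 (38.05%), PC3 0.115 (11.5%);  cumulative: 0.5044, 0.885, 1


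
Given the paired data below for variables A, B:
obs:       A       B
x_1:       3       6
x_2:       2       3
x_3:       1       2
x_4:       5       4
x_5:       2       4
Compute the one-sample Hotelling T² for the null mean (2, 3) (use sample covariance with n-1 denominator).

Step 1 — sample mean vector:
  mean(A) = (3 + 2 + 1 + 5 + 2) / 5 = 13/5 = 2.6
  mean(B) = (6 + 3 + 2 + 4 + 4) / 5 = 19/5 = 3.8
  x̄ = (2.6, 3.8),  deviation x̄ - mu_0 = (2.6, 3.8) - (2, 3) = (0.6, 0.8).

Step 2 — sample covariance matrix, S[i,j] = (1/(n-1)) · Σ_k (x_{k,i} - mean_i) · (x_{k,j} - mean_j), divisor n-1 = 4:
  S[A,A] = ((0.4)·(0.4) + (-0.6)·(-0.6) + (-1.6)·(-1.6) + (2.4)·(2.4) + (-0.6)·(-0.6)) / 4 = 9.2/4 = 2.3
  S[A,B] = ((0.4)·(2.2) + (-0.6)·(-0.8) + (-1.6)·(-1.8) + (2.4)·(0.2) + (-0.6)·(0.2)) / 4 = 4.6/4 = 1.15
  S[B,B] = ((2.2)·(2.2) + (-0.8)·(-0.8) + (-1.8)·(-1.8) + (0.2)·(0.2) + (0.2)·(0.2)) / 4 = 8.8/4 = 2.2
  S = [[2.3, 1.15],
 [1.15, 2.2]].

Step 3 — invert S. det(S) = 2.3·2.2 - (1.15)² = 3.7375.
  S^{-1} = (1/det) · [[d, -b], [-b, a]] = [[0.5886, -0.3077],
 [-0.3077, 0.6154]].

Step 4 — quadratic form (x̄ - mu_0)^T · S^{-1} · (x̄ - mu_0):
  S^{-1} · (x̄ - mu_0) = (0.107, 0.3077),
  (x̄ - mu_0)^T · [...] = (0.6)·(0.107) + (0.8)·(0.3077) = 0.3104.

Step 5 — scale by n: T² = 5 · 0.3104 = 1.5518.

T² ≈ 1.5518


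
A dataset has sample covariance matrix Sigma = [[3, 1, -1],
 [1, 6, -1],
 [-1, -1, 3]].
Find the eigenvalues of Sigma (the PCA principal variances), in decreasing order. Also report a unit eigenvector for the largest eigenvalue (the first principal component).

Step 1 — characteristic polynomial p(λ) = det(λI - Sigma) = λ³ - tr·λ² + c_1·λ - det, where tr = trace, c_1 = sum of the principal 2×2 minors, det = det(Sigma):
  tr = 3 + 6 + 3 = 12,
  c_1 = (3·6 - (1)²) + (3·3 - (-1)²) + (6·3 - (-1)²) = 17 + 8 + 17 = 42,
  det = 3·(6·3 - (-1)²) - (1)·((1)·3 - (-1)·(-1)) + (-1)·((1)·(-1) - 6·(-1)) = 3·(17) - (1)·(2) + (-1)·(5) = 44.
  So p(λ) = λ³ - 12λ² + 42λ - 44.
Step 2 — look for an integer root (rational root theorem: any rational root is an integer divisor of 44). Testing λ = 2:
  p(2) = 8 - 48 + 84 - 44 = 0  ✓
  Dividing out (λ - 2): p(λ) = (λ - 2)(λ² - 10λ + 22).
Step 3 — remaining eigenvalues from the quadratic λ² - 10λ + 22 = 0:
  Δ = 10² - 4·22 = 100 - 88 = 12,  λ = (10 ± √12)/2 = (10 ± 3.4641)/2 ≈ 6.7321 or 3.2679.
  Sorted: λ_1 = 6.7321,  λ_2 = 3.2679,  λ_3 = 2  (check: sum = 12 = tr ✓).

Step 4 — unit eigenvector for λ_1 ≈ 6.7321: v spans the null space of (Sigma - λ_1 I), whose rows are
  r_1 = (-3.7321, 1, -1),  r_2 = (1, -0.7321, -1),  r_3 = (-1, -1, -3.7321).
  v is orthogonal to every row, so take v ∝ r_1 × r_2 = ((1)·(-1) - (-1)·(-0.7321), (-1)·(1) - (-3.7321)·(-1), (-3.7321)·(-0.7321) - (1)·(1)) ≈ (-1.7321, -4.7321, 1.7321).
  Rescale (multiply by -1 so the first nonzero entry is positive): u = (1.7321, 4.7321, -1.7321).
  ||u|| = √((1.7321)² + (4.7321)² + (-1.7321)²) = √(28.3923) ≈ 5.3284,  v_1 = u/||u|| ≈ (0.3251, 0.8881, -0.3251) (||v_1|| = 1).

λ_1 = 6.7321,  λ_2 = 3.2679,  λ_3 = 2;  v_1 ≈ (0.3251, 0.8881, -0.3251)


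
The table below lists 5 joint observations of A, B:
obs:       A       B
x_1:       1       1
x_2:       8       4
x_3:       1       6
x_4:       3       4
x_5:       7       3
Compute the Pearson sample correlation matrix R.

Step 1 — column means:
  mean(A) = (1 + 8 + 1 + 3 + 7) / 5 = 20/5 = 4
  mean(B) = (1 + 4 + 6 + 4 + 3) / 5 = 18/5 = 3.6

Step 2 — sample variances and covariances s[i,j] = (1/(n-1)) · Σ_k (x_{k,i} - mean_i) · (x_{k,j} - mean_j), with n-1 = 4:
  s[A,A] = ((-3)·(-3) + (4)·(4) + (-3)·(-3) + (-1)·(-1) + (3)·(3)) / 4 = 44/4 = 11
  s[A,B] = ((-3)·(-2.6) + (4)·(0.4) + (-3)·(2.4) + (-1)·(0.4) + (3)·(-0.6)) / 4 = 0/4 = 0
  s[B,B] = ((-2.6)·(-2.6) + (0.4)·(0.4) + (2.4)·(2.4) + (0.4)·(0.4) + (-0.6)·(-0.6)) / 4 = 13.2/4 = 3.3
  Sample standard deviations s_i = √(s[i,i]):
  s(A) = √(11) = 3.3166
  s(B) = √(3.3) = 1.8166

Step 3 — r_{ij} = s_{ij} / (s_i · s_j):
  r[A,A] = 1 (diagonal).
  r[A,B] = 0 / (3.3166 · 1.8166) = 0 / 6.0249 = 0
  r[B,B] = 1 (diagonal).

R is symmetric with unit diagonal. Assembling:

R = [[1, 0],
 [0, 1]]
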